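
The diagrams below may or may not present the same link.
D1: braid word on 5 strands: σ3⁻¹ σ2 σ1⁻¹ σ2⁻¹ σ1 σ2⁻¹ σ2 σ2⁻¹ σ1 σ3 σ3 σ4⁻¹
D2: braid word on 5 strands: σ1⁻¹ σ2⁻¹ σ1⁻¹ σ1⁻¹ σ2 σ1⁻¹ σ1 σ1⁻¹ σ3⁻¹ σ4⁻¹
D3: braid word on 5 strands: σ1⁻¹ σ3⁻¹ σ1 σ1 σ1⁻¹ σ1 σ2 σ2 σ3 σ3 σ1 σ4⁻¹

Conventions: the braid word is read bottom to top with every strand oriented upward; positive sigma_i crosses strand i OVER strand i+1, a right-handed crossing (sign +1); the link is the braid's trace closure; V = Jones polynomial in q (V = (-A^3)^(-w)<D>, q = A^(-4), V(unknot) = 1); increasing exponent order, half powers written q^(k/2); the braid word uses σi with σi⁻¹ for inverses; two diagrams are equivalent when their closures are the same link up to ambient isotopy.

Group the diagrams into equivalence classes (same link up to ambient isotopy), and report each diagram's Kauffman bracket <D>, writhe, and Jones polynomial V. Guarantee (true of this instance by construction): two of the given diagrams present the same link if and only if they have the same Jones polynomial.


classes: {D1} | {D2} | {D3}
V(D1) = q^-2 + 2 + q^2  [12 crossings, <D> = A^-8 + 2 + A^8, w = 0]
V(D2) = q^-5 + 2q^-3 + q^-1  (w -6, c 10, <D> = A^-14 + 2A^-6 + A^2)
V(D3) = q + 2q^3 + q^5  [12 crossings, <D> = A^-8 + 2 + A^8, w = +4]
note: comparing 3 Jones polynomials yields 3 groups


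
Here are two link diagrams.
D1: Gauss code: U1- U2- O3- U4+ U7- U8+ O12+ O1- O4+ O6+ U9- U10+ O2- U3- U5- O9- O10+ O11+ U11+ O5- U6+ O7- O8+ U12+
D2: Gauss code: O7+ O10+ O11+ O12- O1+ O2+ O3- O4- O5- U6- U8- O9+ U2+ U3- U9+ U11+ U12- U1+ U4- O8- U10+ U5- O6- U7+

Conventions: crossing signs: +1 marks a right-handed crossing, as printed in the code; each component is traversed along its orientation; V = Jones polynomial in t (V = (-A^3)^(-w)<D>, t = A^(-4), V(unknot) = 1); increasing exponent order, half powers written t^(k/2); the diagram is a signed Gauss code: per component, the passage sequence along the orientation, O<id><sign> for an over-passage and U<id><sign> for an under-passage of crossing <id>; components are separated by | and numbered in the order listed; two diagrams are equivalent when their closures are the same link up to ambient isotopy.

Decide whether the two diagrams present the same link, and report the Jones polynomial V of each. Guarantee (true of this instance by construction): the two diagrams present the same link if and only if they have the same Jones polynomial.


equivalent: yes
V(D1) = 1  (w 0, c 12, <D> = 1)
D2 (bracket 1; 12 crossings at w = 0): V = 1
why: one V(t) for all 2 diagrams — one class (guaranteed)


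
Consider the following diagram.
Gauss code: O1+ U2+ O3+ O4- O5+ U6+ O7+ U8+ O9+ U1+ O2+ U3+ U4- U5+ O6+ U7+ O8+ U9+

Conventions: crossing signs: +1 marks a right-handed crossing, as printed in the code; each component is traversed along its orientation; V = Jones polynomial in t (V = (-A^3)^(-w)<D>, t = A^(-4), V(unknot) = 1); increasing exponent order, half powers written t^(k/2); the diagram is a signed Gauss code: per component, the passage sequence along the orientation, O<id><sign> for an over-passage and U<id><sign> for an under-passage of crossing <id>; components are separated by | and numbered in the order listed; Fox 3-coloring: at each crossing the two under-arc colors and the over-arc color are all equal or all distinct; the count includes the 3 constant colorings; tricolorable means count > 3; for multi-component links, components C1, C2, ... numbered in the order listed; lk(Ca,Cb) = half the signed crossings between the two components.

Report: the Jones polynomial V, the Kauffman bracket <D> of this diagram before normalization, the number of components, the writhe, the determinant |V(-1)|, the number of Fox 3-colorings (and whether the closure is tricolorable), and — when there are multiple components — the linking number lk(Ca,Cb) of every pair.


V = t^3 + t^5 - t^6 + t^7 - t^8 + t^9 - t^10
<D> = A^-19 - A^-15 + A^-11 - A^-7 + A^-3 - A - A^9 (w = +7)
1 component over 9 crossings, w = +7
3 Fox colorings among 3^9, |V(-1)| = 7: not tricolorable
why: the span of V is 7, forcing >= 7 crossings in any diagram


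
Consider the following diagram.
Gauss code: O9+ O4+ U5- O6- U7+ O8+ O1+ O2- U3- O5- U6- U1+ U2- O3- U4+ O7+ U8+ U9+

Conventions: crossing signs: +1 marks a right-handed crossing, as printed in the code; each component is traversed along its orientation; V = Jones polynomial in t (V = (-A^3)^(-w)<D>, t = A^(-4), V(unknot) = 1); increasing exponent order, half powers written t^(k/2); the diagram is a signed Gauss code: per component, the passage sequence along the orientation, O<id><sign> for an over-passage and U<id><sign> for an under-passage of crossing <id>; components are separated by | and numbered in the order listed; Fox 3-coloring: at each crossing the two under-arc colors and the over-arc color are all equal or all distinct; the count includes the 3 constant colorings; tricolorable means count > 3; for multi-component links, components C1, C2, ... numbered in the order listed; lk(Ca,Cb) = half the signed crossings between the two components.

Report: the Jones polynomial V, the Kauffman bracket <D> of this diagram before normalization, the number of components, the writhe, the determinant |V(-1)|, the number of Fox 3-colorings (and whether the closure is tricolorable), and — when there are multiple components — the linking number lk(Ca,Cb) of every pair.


Jones polynomial: V(t) = -t^-3 + 2t^-2 - 2t^-1 + 3 - 2t + 2t^2 - t^3
<D> = A^-9 - 2A^-5 + 2A^-1 - 3A^3 + 2A^7 - 2A^11 + A^15; writhe +1
components 1, writhe +1 (9 crossings)
3-colorings: 3 of 3^9, det 13 — not tricolorable
note: palindromic: swapping t for 1/t fixes V


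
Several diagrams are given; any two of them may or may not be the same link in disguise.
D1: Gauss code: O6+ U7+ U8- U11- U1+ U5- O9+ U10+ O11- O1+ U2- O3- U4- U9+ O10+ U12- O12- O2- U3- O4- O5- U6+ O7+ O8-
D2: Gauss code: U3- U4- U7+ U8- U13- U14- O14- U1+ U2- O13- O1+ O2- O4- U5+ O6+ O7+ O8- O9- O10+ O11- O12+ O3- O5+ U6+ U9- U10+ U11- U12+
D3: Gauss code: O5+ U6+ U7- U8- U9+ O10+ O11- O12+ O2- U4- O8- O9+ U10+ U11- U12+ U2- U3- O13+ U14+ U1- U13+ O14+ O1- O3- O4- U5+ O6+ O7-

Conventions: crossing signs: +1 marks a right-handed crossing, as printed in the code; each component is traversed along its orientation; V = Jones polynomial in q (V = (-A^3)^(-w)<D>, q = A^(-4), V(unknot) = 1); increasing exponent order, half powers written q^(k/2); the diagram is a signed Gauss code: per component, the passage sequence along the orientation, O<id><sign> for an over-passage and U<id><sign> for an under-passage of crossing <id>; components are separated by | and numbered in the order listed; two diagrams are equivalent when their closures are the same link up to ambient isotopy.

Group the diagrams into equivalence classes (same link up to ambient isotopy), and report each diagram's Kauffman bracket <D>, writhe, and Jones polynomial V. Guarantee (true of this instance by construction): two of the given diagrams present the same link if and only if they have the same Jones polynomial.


equivalence classes: {D1, D2, D3}
D1 (bracket A^-6; 12 crossings at w = -2): V = 1
V(D2) = 1  [14 crossings, <D> = A^-6, w = -2]
V(D3) = 1  [14 crossings, <D> = 1, w = 0]
key observation: all 3 diagrams share one V(q), hence one class


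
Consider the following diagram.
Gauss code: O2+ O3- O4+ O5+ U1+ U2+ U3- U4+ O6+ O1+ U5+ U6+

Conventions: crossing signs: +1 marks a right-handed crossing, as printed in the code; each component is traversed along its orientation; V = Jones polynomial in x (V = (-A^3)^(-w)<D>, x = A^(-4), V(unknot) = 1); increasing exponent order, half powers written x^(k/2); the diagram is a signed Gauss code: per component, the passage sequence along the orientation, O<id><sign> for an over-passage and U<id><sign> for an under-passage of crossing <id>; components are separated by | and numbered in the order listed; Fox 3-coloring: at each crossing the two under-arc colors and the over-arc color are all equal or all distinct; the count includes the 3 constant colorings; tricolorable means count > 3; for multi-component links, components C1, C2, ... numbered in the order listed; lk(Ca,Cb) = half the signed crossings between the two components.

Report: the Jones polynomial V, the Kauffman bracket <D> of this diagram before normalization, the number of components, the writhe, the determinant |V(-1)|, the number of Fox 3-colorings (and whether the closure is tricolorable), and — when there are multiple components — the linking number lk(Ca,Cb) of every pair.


Jones polynomial: V(x) = x + x^3 - x^4
<D> = -A^-4 + 1 + A^8; writhe +4
components 1, writhe +4 (6 crossings)
3-colorings: 9 of 3^6, det 3 — tricolorable
note: w = +4 shifts under R1 moves; the (-A^3)^(-4) factor cancels that in V


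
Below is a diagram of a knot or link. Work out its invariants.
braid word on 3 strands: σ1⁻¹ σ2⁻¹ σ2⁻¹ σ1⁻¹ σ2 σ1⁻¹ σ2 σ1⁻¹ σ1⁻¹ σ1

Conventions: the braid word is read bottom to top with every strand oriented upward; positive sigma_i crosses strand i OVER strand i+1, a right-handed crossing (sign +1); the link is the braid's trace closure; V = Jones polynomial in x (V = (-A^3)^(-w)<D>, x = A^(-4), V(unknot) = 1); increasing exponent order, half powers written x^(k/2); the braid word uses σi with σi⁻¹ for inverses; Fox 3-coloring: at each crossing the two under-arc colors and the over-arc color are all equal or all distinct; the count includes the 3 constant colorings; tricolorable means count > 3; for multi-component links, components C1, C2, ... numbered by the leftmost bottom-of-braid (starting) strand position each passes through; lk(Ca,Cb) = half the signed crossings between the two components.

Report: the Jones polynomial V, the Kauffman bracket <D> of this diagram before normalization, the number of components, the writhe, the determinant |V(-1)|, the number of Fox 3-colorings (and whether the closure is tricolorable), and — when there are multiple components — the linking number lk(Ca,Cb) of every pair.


V(x) = x^-7 - 2x^-6 + 2x^-5 - 3x^-4 + 3x^-3 - 2x^-2 + 2x^-1
bracket: 2A^-8 - 2A^-4 + 3 - 3A^4 + 2A^8 - 2A^12 + A^16, w = -4
1 component, writhe -4, over 10 crossings
det 15, colorings 9 of 3^10 — tricolorable
observation: the word shrinks to σ1⁻¹ σ2⁻¹ σ2⁻¹ σ1⁻¹ σ2 σ1⁻¹ σ2 σ1⁻¹ after cancelling


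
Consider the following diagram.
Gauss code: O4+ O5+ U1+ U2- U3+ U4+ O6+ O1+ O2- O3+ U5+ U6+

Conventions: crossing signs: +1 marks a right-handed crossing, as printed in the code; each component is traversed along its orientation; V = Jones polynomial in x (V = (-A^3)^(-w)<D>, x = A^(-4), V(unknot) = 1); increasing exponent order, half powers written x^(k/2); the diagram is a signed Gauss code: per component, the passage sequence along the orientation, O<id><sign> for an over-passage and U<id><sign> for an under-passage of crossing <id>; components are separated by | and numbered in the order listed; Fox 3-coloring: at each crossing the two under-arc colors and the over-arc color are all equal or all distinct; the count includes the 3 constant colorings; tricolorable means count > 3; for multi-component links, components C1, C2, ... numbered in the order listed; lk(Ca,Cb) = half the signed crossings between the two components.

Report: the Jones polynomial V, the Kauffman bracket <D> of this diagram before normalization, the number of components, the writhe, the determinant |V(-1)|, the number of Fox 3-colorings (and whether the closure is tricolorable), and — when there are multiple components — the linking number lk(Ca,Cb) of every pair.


Jones polynomial: V(x) = x + x^3 - x^4
<D> = -A^-4 + 1 + A^8; writhe +4
components 1, writhe +4 (6 crossings)
3-colorings: 9 of 3^6, det 3 — tricolorable
note: det 3 = |V(-1)|; divisible by 3, so tricolorable


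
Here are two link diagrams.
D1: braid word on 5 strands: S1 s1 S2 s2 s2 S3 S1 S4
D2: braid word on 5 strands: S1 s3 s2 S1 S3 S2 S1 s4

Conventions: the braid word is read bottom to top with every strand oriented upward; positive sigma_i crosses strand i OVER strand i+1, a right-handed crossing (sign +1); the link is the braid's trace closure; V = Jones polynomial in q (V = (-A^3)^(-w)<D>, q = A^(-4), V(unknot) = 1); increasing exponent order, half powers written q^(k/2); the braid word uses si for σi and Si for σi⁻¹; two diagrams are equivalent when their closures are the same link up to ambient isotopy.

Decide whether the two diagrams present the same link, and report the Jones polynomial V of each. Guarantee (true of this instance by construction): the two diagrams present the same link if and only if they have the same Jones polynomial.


equivalent: no
D1 (bracket A^-6; 8 crossings at w = -2): V = 1
V(D2) = -q^-4 + q^-3 + q^-1  (w -2, c 8, <D> = A^-2 + A^6 - A^10)
key observation: V(q) takes 2 values over 2 diagrams, fixing the grouping


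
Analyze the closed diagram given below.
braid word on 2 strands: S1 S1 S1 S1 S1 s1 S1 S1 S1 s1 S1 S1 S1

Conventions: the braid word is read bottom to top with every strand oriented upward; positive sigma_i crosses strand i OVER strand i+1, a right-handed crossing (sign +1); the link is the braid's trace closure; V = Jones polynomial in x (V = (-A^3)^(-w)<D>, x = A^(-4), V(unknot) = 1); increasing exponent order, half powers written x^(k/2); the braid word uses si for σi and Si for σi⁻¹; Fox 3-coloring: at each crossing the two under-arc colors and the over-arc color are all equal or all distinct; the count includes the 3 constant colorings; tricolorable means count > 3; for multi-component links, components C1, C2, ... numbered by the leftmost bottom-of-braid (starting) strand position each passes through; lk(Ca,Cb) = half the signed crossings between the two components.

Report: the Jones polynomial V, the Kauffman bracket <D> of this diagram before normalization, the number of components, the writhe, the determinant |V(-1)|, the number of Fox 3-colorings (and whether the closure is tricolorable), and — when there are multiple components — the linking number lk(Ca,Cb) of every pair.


V = -x^-13 + x^-12 - x^-11 + x^-10 - x^-9 + x^-8 - x^-7 + x^-6 + x^-4
<D> = -A^-11 - A^-3 + A - A^5 + A^9 - A^13 + A^17 - A^21 + A^25 (w = -9)
1 component over 13 crossings, w = -9
9 Fox colorings among 3^13, |V(-1)| = 9: tricolorable
why: |V(-1)| = 9: so tricolorable, since 3 divides 9


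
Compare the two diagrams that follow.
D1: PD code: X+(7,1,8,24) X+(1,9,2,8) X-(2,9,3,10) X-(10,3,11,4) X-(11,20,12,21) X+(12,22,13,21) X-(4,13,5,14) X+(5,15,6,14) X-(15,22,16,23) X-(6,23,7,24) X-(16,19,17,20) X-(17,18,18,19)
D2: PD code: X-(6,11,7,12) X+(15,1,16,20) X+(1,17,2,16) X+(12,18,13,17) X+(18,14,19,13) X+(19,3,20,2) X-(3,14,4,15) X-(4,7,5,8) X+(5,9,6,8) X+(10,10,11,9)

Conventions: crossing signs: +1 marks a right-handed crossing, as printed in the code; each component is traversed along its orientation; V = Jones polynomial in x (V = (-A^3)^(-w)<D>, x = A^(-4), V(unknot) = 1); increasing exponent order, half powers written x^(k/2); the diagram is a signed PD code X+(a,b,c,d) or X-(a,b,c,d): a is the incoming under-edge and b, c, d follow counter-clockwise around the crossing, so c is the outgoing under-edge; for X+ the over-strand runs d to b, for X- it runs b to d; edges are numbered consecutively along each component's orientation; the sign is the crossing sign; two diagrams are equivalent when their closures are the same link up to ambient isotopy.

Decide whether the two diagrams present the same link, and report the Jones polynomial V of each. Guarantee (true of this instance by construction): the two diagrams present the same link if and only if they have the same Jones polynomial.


equivalent: no
D1 (bracket A^-12; 12 crossings at w = -4): V = 1
D2 (bracket -A^-12 + A^-8 - A^-4 + 2 - A^4 + A^8; 10 crossings at w = +4): V = x - x^2 + 2x^3 - x^4 + x^5 - x^6
key observation: comparing 2 Jones polynomials yields 2 groups


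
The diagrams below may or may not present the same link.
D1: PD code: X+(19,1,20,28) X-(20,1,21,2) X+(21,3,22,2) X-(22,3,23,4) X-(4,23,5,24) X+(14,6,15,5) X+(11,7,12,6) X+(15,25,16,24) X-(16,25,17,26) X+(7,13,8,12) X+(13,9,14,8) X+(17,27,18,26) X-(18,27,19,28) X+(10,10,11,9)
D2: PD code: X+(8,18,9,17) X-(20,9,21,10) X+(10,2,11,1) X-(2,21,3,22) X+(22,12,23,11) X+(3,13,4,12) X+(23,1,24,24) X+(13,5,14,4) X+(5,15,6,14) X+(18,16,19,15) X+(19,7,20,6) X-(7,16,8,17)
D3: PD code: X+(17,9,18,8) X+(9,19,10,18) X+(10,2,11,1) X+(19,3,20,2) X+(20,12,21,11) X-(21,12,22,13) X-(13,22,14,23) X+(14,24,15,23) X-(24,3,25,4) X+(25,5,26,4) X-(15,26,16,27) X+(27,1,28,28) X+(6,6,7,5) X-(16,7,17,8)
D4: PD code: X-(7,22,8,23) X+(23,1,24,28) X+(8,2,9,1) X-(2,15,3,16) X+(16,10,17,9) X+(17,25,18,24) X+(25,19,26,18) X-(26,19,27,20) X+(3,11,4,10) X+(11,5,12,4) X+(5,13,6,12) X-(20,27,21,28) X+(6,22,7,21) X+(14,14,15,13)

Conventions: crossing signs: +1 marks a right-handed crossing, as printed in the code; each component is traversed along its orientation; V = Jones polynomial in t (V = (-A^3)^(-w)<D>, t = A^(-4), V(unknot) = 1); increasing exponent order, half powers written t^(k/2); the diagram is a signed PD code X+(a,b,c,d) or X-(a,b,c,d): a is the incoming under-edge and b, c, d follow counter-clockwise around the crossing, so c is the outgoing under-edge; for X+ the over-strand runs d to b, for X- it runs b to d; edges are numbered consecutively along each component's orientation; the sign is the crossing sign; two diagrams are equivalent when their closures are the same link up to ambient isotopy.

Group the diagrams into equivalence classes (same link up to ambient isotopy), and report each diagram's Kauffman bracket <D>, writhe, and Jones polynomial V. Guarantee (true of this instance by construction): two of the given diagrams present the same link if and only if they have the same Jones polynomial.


classes: {D1} | {D2, D4} | {D3}
V(D1) = t + t^3 - t^4  [14 crossings, <D> = -A^-4 + 1 + A^8, w = +4]
V(D2) = t - t^2 + 2t^3 - t^4 + t^5 - t^6  [12 crossings, <D> = -A^-6 + A^-2 - A^2 + 2A^6 - A^10 + A^14, w = +6]
V(D3) = 1  [14 crossings, <D> = A^12, w = +4]
V(D4) = t - t^2 + 2t^3 - t^4 + t^5 - t^6  [14 crossings, <D> = -A^-6 + A^-2 - A^2 + 2A^6 - A^10 + A^14, w = +6]
note: comparing 4 Jones polynomials yields 3 groups


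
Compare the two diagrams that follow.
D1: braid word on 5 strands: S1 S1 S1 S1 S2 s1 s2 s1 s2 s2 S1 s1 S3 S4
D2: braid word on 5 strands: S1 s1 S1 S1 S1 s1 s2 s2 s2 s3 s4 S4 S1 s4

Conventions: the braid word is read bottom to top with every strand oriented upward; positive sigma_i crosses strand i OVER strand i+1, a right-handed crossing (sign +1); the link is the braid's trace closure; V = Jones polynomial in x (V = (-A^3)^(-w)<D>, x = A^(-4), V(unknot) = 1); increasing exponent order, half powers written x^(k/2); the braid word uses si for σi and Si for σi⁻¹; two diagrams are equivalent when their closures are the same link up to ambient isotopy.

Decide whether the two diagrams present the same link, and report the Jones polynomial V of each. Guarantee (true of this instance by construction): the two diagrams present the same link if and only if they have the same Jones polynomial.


same link: yes
V(D1) = -x^-3 + x^-2 - x^-1 + 3 - x + x^2 - x^3  [14 crossings, <D> = -A^-18 + A^-14 - A^-10 + 3A^-6 - A^-2 + A^2 - A^6, w = -2]
V(D2) = -x^-3 + x^-2 - x^-1 + 3 - x + x^2 - x^3  (w +2, c 14, <D> = -A^-6 + A^-2 - A^2 + 3A^6 - A^10 + A^14 - A^18)
note: D2 (14 crossings) and D1 (14) are Markov-related braid presentations


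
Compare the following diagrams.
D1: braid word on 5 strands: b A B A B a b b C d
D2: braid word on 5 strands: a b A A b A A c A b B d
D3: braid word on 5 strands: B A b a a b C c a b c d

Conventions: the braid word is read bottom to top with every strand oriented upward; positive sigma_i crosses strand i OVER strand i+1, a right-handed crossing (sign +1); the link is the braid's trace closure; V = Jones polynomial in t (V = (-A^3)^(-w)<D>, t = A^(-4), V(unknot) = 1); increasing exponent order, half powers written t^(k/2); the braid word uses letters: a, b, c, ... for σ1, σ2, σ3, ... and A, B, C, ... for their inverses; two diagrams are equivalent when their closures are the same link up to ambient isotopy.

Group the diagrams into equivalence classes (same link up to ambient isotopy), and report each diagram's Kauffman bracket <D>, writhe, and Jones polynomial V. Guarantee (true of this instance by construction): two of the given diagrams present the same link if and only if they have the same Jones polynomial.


grouping into links: {D1} | {D2} | {D3}
V(D1) = t^-2 + 2 + t^2  (w 0, c 10, <D> = A^-8 + 2 + A^8)
D2 (bracket A^-4 - 1 + 3A^4 - A^8 + 3A^12 - 2A^16 + A^20; 12 crossings at w = 0): V = t^-5 - 2t^-4 + 3t^-3 - t^-2 + 3t^-1 - 1 + t
V(D3) = t + 2t^3 + t^5  (w +6, c 12, <D> = A^-2 + 2A^6 + A^14)
key observation: V(t) takes 3 values over 3 diagrams, fixing the grouping


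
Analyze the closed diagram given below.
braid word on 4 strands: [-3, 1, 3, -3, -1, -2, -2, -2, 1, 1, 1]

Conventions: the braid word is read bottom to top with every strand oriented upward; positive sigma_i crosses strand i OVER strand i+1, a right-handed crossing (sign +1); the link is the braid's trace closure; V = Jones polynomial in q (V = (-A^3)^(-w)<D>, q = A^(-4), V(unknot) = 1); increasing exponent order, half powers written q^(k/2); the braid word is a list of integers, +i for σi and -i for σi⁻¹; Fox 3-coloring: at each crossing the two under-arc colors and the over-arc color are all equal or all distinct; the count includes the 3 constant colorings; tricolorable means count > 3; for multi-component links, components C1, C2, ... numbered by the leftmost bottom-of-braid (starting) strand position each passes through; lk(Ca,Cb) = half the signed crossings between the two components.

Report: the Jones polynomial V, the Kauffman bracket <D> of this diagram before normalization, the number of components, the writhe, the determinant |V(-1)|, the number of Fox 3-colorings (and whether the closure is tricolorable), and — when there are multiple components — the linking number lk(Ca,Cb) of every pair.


Jones polynomial: V(q) = -q^-3 + q^-2 - q^-1 + 3 - q + q^2 - q^3
<D> = A^-15 - A^-11 + A^-7 - 3A^-3 + A - A^5 + A^9; writhe -1
components 1, writhe -1 (11 crossings)
3-colorings: 27 of 3^11, det 9 — tricolorable
note: det 9 = |V(-1)|; divisible by 3, so tricolorable


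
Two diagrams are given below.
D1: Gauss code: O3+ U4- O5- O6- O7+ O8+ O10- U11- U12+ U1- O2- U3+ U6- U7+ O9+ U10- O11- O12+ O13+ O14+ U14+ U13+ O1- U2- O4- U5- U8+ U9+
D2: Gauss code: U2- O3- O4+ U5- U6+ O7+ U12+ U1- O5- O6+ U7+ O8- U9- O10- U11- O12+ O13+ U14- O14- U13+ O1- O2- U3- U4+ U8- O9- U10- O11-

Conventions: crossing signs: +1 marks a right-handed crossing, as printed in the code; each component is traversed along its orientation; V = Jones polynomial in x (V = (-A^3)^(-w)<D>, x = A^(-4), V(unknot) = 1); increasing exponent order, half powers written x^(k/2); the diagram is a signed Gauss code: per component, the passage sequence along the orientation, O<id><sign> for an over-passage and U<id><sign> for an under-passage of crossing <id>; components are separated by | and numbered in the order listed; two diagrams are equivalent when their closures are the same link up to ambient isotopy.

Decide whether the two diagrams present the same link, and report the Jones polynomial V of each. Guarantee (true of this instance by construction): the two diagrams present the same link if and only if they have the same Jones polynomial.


same link: no
V(D1) = x^-5 - 2x^-4 + 2x^-3 - 2x^-2 + 2x^-1 - 1 + x  [14 crossings, <D> = A^-4 - 1 + 2A^4 - 2A^8 + 2A^12 - 2A^16 + A^20, w = 0]
V(D2) = -x^-7 + x^-6 - x^-5 + x^-4 + x^-2  [14 crossings, <D> = A^-4 + A^4 - A^8 + A^12 - A^16, w = -4]
insight: 2 values of V(x) split the 2 diagrams


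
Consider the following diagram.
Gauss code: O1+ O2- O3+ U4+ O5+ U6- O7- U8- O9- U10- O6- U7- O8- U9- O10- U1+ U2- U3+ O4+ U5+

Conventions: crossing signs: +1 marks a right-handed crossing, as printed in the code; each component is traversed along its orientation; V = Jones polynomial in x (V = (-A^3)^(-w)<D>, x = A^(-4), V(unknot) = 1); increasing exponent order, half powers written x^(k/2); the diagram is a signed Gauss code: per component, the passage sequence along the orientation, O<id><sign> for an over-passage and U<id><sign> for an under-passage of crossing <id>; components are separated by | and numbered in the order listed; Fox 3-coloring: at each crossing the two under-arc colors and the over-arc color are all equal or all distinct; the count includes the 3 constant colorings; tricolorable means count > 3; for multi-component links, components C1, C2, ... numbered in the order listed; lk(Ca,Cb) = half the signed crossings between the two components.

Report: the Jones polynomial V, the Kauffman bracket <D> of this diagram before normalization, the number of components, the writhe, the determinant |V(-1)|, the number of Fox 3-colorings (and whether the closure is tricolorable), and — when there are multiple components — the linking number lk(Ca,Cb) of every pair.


V = -x^-6 + x^-5 - 2x^-4 + 3x^-3 - 2x^-2 + 3x^-1 - 1 + x - x^2
<D> = -A^-14 + A^-10 - A^-6 + 3A^-2 - 2A^2 + 3A^6 - 2A^10 + A^14 - A^18 (w = -2)
1 component over 10 crossings, w = -2
9 Fox colorings among 3^10, |V(-1)| = 15: tricolorable
why: w = -2 shifts under R1 moves; the (-A^3)^(2) factor cancels that in V


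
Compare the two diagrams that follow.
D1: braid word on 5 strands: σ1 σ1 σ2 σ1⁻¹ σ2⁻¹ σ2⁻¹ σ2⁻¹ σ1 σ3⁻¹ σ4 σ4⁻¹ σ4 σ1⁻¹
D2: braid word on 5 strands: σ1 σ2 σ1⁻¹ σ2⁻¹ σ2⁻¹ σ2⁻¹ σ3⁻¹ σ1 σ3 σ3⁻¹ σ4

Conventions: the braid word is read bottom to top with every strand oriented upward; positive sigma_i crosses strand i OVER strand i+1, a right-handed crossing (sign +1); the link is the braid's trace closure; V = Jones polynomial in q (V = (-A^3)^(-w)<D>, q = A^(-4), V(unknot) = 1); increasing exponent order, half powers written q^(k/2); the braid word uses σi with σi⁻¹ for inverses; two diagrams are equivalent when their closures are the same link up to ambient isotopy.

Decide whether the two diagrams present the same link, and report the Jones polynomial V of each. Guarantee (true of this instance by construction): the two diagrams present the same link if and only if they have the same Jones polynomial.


equivalent: yes
D1 (bracket A^-9 - A^-5 + 2A^-1 - A^3 + 2A^7 - A^11; 13 crossings at w = -1): V = q^(-7/2) - 2q^(-5/2) + q^(-3/2) - 2q^(-1/2) + q^(1/2) - q^(3/2)
V(D2) = q^(-7/2) - 2q^(-5/2) + q^(-3/2) - 2q^(-1/2) + q^(1/2) - q^(3/2)  (w -1, c 11, <D> = A^-9 - A^-5 + 2A^-1 - A^3 + 2A^7 - A^11)
key observation: all 2 diagrams share one V(q), hence one class


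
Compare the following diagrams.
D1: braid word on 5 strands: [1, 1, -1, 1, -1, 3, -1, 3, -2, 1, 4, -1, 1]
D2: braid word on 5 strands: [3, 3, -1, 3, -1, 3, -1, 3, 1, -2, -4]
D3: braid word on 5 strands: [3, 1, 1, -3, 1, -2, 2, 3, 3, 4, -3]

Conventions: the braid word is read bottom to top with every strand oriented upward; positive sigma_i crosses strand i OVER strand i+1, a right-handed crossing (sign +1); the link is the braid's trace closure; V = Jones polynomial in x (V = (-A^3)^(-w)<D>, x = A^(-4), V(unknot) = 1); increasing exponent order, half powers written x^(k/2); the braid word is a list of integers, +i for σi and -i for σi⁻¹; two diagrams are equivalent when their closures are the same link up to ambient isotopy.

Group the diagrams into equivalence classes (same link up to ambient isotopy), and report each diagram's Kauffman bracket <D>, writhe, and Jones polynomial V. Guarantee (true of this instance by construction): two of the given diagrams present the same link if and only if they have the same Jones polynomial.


equivalence classes: {D1} | {D2} | {D3}
D1 (bracket A^-1 + A^7; 13 crossings at w = +3): V = -x^(1/2) - x^(5/2)
D2 (bracket -A^-23 + A^-19 - 2A^-15 + 2A^-11 - A^-7 + 2A^-3 + A^5; 11 crossings at w = +1): V = -x^(-1/2) - 2x^(3/2) + x^(5/2) - 2x^(7/2) + 2x^(9/2) - x^(11/2) + x^(13/2)
V(D3) = -x^(1/2) - x^(3/2) - x^(5/2) + x^(9/2)  (w +5, c 11, <D> = -A^-3 + A^5 + A^9 + A^13)
observation: 3 values of V(x) split the 3 diagrams


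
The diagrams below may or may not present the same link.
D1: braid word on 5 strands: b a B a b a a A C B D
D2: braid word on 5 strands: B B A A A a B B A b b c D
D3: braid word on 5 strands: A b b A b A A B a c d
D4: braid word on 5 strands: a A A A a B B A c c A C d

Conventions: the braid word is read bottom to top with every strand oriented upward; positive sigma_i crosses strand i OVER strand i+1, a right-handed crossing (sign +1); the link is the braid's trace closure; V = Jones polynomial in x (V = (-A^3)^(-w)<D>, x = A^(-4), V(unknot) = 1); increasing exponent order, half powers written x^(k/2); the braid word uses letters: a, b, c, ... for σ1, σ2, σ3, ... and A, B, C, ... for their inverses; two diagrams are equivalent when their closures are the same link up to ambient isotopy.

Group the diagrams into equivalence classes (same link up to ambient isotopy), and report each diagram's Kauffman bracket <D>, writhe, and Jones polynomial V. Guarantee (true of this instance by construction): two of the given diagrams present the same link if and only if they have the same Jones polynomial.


classes: {D1} | {D2, D4} | {D3}
V(D1) = -x^(1/2) - x^(5/2)  [11 crossings, <D> = A^-7 + A, w = +1]
V(D2) = x^(-13/2) - x^(-11/2) + x^(-9/2) - 2x^(-7/2) - x^(-3/2)  (w -5, c 13, <D> = A^-9 + 2A^-1 - A^3 + A^7 - A^11)
V(D3) = x^(-7/2) - 2x^(-5/2) + x^(-3/2) - 2x^(-1/2) + x^(1/2) - x^(3/2)  (w +1, c 11, <D> = A^-3 - A + 2A^5 - A^9 + 2A^13 - A^17)
D4 (bracket A^-3 + 2A^5 - A^9 + A^13 - A^17; 13 crossings at w = -3): V = x^(-13/2) - x^(-11/2) + x^(-9/2) - 2x^(-7/2) - x^(-3/2)
insight: 3 values of V(x) split the 4 diagrams


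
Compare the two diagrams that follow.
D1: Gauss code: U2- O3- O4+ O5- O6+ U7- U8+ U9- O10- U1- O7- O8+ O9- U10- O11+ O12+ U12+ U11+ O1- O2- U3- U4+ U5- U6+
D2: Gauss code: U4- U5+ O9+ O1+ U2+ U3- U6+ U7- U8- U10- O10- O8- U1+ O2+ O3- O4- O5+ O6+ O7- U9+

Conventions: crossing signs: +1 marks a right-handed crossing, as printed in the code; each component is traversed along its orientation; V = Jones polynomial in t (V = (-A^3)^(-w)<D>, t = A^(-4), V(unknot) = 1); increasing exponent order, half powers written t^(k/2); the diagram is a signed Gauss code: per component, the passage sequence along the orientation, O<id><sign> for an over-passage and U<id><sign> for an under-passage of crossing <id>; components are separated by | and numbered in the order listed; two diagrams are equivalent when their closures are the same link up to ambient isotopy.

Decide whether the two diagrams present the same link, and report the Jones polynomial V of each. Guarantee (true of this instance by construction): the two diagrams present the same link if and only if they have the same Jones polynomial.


equivalent: no
D1 (bracket A^-2 + A^6 - A^10; 12 crossings at w = -2): V = -t^-4 + t^-3 + t^-1
V(D2) = 1  (w 0, c 10, <D> = 1)
key observation: comparing 2 Jones polynomials yields 2 groups


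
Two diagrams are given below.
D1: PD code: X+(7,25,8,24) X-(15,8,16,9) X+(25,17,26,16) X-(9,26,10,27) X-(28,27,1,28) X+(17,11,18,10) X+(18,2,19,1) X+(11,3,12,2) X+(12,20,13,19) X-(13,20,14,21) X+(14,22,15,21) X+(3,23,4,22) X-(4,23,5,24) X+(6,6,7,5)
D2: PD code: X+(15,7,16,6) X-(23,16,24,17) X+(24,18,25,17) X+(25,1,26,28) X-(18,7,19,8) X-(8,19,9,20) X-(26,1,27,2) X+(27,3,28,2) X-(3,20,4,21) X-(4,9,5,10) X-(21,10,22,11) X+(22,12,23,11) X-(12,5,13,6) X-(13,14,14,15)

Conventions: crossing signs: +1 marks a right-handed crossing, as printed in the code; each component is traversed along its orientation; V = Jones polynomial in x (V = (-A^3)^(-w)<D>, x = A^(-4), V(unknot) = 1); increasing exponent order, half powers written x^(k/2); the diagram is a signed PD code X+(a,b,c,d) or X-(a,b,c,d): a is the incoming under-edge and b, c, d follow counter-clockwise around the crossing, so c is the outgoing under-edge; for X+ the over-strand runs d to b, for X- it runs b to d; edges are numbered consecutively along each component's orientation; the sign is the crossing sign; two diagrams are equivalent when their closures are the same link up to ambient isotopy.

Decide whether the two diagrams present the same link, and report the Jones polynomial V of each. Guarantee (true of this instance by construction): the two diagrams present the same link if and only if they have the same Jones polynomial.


same link: no
V(D1) = x - x^2 + 2x^3 - x^4 + x^5 - x^6  [14 crossings, <D> = -A^-12 + A^-8 - A^-4 + 2 - A^4 + A^8, w = +4]
D2 (bracket A^-8 + 1 - A^4; 14 crossings at w = -4): V = -x^-4 + x^-3 + x^-1
note: V(x) takes 2 values over 2 diagrams, fixing the grouping


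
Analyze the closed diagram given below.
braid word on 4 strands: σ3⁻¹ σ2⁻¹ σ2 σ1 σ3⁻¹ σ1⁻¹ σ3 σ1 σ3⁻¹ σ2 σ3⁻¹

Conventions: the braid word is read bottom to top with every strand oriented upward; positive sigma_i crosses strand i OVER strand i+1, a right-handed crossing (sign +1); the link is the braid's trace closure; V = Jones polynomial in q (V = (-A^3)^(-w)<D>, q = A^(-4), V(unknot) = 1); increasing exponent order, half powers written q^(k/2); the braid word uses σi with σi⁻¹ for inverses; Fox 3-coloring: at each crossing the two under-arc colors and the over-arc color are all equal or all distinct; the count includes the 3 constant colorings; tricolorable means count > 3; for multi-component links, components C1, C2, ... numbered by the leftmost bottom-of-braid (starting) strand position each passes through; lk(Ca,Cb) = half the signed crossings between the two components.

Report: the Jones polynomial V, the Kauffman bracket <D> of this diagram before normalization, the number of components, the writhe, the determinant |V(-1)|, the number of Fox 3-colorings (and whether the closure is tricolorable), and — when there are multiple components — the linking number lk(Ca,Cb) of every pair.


V(q) = -q^-4 + q^-3 + q^-1
bracket: -A - A^9 + A^13, w = -1
1 component, writhe -1, over 11 crossings
det 3, colorings 9 of 3^11 — tricolorable
observation: inverse pairs cancel, leaving σ3⁻¹ σ1 σ3⁻¹ σ1⁻¹ σ3 σ1 σ3⁻¹ σ2 σ3⁻¹


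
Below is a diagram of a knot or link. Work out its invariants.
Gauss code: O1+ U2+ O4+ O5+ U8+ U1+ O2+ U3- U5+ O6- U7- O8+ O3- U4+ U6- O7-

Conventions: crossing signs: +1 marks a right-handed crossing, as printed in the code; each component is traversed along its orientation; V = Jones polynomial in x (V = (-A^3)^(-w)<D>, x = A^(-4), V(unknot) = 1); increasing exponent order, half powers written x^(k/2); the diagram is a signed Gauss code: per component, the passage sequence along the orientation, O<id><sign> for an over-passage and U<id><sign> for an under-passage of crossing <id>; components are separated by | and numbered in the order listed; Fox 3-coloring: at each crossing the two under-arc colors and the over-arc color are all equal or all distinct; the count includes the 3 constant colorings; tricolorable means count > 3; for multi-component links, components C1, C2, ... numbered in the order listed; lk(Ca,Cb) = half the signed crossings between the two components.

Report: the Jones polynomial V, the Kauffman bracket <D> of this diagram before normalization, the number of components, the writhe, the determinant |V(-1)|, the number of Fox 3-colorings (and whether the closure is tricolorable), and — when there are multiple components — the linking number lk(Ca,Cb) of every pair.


V = -x^-1 + 2 - x + 2x^2 - x^3 + x^4 - x^5
<D> = -A^-14 + A^-10 - A^-6 + 2A^-2 - A^2 + 2A^6 - A^10 (w = +2)
1 component over 8 crossings, w = +2
9 Fox colorings among 3^8, |V(-1)| = 9: tricolorable
why: V spans 6 powers of x: at least 6 crossings in any diagram


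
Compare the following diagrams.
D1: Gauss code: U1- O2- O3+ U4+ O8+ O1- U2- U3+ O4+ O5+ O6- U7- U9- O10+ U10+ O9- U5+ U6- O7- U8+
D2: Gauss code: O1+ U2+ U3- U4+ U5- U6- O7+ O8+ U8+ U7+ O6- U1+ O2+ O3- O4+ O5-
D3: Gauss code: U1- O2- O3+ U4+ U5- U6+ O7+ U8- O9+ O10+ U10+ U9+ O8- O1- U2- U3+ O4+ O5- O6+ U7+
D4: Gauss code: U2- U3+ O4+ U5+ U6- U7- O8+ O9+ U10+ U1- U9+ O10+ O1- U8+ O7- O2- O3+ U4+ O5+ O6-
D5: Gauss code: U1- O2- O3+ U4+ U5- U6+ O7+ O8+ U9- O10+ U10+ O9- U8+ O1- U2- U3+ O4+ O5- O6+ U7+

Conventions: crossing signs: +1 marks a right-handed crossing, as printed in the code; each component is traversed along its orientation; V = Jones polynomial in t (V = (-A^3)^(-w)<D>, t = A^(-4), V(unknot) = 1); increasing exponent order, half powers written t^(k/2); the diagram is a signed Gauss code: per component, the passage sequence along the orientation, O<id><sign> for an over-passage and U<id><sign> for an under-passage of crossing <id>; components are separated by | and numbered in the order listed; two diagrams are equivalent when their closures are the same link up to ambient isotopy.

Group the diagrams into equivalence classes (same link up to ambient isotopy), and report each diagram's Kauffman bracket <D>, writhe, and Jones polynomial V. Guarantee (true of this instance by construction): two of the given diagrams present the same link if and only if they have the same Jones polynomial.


equivalence classes: {D1, D2, D3, D4, D5}
D1 (bracket 1; 10 crossings at w = 0): V = 1
V(D2) = 1  (w +2, c 8, <D> = A^6)
D3 (bracket A^6; 10 crossings at w = +2): V = 1
D4 (bracket A^6; 10 crossings at w = +2): V = 1
V(D5) = 1  (w +2, c 10, <D> = A^6)
key observation: all 5 diagrams share one V(t), hence one class


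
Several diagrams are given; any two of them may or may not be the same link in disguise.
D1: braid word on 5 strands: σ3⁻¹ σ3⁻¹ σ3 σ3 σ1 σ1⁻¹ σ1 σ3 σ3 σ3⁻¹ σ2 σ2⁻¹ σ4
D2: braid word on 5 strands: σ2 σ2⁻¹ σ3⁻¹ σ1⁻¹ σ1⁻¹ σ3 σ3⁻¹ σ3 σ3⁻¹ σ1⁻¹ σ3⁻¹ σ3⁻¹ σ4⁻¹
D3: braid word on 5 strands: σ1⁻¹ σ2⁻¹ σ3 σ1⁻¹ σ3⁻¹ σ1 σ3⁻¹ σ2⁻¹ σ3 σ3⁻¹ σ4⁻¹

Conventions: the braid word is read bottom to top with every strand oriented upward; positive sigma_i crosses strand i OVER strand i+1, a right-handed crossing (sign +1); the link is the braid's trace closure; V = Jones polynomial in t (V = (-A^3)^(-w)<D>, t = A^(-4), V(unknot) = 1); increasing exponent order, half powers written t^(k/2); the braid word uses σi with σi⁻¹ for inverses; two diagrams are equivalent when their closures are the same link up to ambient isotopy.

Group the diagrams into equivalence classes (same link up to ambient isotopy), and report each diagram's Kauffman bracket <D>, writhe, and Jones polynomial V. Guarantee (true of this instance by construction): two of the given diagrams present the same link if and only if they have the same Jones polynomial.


grouping into links: {D1} | {D2} | {D3}
V(D1) = -t^(-1/2) - t^(1/2)  (w +3, c 13, <D> = A^7 + A^11)
D2 (bracket A^-15 + A^-11 + 2A^-7 - A - A^5 - A^9 + A^13; 13 crossings at w = -7): V = -t^(-17/2) + t^(-15/2) + t^(-13/2) + t^(-11/2) - 2t^(-7/2) - t^(-5/2) - t^(-3/2)
D3 (bracket A^-13 + A^-5; 11 crossings at w = -5): V = -t^(-5/2) - t^(-1/2)
why: V(t) takes 3 values over 3 diagrams, fixing the grouping


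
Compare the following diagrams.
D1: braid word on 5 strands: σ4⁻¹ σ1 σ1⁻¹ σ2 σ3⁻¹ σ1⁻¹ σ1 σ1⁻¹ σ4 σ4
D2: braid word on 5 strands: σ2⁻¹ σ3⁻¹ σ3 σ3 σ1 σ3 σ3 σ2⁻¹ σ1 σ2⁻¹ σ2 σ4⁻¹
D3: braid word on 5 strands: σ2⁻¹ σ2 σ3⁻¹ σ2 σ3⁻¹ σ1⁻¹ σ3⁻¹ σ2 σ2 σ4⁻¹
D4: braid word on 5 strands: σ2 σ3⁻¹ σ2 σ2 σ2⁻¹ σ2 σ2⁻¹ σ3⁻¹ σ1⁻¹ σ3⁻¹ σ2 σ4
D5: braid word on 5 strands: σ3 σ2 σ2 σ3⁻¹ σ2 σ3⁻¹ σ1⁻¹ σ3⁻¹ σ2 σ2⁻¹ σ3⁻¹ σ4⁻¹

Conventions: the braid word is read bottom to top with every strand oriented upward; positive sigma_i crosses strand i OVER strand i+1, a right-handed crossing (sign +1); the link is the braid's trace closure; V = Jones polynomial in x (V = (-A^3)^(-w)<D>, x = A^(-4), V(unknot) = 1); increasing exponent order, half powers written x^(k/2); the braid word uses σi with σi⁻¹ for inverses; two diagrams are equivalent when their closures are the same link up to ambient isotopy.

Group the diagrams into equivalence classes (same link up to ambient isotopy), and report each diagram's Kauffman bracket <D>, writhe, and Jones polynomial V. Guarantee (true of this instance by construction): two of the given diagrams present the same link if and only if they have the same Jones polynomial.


equivalence classes: {D1} | {D2} | {D3, D4, D5}
D1 (bracket 1; 10 crossings at w = 0): V = 1
V(D2) = x^-1 - 1 + 2x - 3x^2 + 3x^3 - 2x^4 + 2x^5 - x^6  [12 crossings, <D> = -A^-18 + 2A^-14 - 2A^-10 + 3A^-6 - 3A^-2 + 2A^2 - A^6 + A^10, w = +2]
V(D3) = -x^-3 + 2x^-2 - 2x^-1 + 3 - 2x + 2x^2 - x^3  [10 crossings, <D> = -A^-18 + 2A^-14 - 2A^-10 + 3A^-6 - 2A^-2 + 2A^2 - A^6, w = -2]
D4 (bracket -A^-12 + 2A^-8 - 2A^-4 + 3 - 2A^4 + 2A^8 - A^12; 12 crossings at w = 0): V = -x^-3 + 2x^-2 - 2x^-1 + 3 - 2x + 2x^2 - x^3
D5 (bracket -A^-18 + 2A^-14 - 2A^-10 + 3A^-6 - 2A^-2 + 2A^2 - A^6; 12 crossings at w = -2): V = -x^-3 + 2x^-2 - 2x^-1 + 3 - 2x + 2x^2 - x^3
key observation: 3 classes among 5 diagrams; unequal V(x) rules out equality
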